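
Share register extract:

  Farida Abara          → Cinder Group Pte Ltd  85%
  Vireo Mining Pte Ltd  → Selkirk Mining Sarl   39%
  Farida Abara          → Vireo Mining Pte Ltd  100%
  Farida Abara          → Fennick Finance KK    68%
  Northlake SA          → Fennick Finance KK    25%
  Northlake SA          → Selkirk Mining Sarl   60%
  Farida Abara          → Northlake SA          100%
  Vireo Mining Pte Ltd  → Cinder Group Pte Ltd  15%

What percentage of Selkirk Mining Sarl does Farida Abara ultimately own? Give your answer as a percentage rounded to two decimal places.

Farida reaches Selkirk along 2 paths.
Via Vireo: 100% × 39% = 39%.
Via Northlake: 100% × 60% = 60%.
Total: 39% + 60% = 99%.
Rounded: 99.00%.

99.00%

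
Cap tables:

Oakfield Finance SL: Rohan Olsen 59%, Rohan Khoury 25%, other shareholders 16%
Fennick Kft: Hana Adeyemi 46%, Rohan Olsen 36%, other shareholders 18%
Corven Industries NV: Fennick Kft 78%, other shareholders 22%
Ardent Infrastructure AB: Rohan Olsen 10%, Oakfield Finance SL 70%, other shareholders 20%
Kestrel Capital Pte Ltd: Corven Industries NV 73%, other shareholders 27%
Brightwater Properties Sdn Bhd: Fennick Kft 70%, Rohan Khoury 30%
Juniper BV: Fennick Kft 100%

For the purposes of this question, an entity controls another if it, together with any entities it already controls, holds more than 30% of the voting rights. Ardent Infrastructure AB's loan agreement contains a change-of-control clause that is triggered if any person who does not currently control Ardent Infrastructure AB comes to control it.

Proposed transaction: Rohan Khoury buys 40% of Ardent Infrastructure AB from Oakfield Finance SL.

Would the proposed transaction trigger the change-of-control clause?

Yes

The purchase adds only to Rohan Khoury's holdings (Oakfield's stake shrinks), so Rohan Khoury is the only person who could newly come to control Ardent.
Rohan Khoury's largest direct stake is 30% in Brightwater, which does not meet the threshold, so Rohan Khoury controls no company.
Neither Rohan Khoury nor any entity Rohan Khoury controls holds any voting interest in Ardent.
So before the transaction, Rohan Khoury does not control Ardent.
After the purchase, Rohan Khoury holds 40% of Ardent directly, and Oakfield's stake falls to 30%.
Rohan Khoury holds 40% of Ardent, so Rohan Khoury controls Ardent.
Rohan Khoury did not control Ardent before and does after, so the clause is triggered.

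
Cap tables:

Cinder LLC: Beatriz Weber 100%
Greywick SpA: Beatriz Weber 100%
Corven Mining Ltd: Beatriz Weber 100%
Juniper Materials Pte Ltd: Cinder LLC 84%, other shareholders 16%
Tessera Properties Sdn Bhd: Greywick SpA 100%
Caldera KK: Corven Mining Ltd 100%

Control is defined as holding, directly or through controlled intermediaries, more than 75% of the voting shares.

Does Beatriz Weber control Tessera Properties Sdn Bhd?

Yes

Beatriz holds 100% of Greywick, so Beatriz controls Greywick.
Greywick holds 100% of Tessera, so Beatriz controls Tessera.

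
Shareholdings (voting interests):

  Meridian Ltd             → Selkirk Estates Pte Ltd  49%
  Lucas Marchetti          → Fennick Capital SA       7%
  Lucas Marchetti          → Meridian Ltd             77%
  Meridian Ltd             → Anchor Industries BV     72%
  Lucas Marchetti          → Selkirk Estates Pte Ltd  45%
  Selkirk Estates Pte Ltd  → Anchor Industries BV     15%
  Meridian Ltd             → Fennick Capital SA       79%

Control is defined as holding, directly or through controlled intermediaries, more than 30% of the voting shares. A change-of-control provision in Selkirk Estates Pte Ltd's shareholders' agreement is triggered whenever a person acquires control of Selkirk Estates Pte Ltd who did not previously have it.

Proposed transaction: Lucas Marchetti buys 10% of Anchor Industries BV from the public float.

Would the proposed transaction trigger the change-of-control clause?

The purchase changes only Lucas's holdings, so Lucas is the only person who could newly come to control Selkirk.
Lucas holds 77% of Meridian, so Lucas controls Meridian.
Lucas and Meridian together hold 45% + 49% = 94% of Selkirk, so Lucas controls Selkirk.
So Lucas already controls Selkirk before the transaction.
After the purchase, Lucas holds 10% of Anchor directly.
Lucas controlled Selkirk already, so this is not a new person acquiring control; every other person's position is unchanged or reduced.
No new person acquires control, so the clause is not triggered.

No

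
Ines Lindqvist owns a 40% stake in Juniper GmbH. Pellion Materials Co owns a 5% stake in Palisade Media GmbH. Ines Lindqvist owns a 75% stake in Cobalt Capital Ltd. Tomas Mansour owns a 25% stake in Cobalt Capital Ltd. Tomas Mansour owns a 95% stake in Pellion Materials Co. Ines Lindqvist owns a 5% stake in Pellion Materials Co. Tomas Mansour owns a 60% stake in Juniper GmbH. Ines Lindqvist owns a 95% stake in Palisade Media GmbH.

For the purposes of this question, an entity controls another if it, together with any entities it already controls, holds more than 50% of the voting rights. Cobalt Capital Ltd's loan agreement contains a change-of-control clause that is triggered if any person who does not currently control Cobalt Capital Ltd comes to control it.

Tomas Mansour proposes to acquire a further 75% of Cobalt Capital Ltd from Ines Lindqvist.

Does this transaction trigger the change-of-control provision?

Yes

The purchase adds only to Tomas's holdings (Ines's stake shrinks), so Tomas is the only person who could newly come to control Cobalt.
Tomas holds 60% of Juniper, so Tomas controls Juniper.
Tomas holds 95% of Pellion, so Tomas controls Pellion.
In Cobalt, Tomas's side holds only 25%, not > 50%.
So before the transaction, Tomas does not control Cobalt.
After the purchase, Tomas's direct stake in Cobalt rises to 25% + 75% = 100%, and Ines's stake falls to 0%.
Tomas holds 100% of Cobalt, so Tomas controls Cobalt.
Tomas did not control Cobalt before and does after, so the clause is triggered.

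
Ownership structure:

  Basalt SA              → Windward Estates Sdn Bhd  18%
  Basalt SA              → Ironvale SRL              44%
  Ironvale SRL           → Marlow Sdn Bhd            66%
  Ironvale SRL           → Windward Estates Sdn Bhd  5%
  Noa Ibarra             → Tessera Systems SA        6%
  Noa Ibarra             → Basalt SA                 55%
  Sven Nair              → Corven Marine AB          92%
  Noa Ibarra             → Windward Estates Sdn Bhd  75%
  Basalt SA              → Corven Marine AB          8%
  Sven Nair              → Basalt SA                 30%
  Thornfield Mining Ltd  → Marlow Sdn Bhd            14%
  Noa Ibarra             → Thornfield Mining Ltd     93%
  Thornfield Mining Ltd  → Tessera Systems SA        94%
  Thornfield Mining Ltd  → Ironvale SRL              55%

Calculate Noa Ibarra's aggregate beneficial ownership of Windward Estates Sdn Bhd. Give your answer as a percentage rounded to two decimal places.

88.67%

Noa reaches Windward along 4 paths.
Via Basalt: 55% × 18% = 9.9%.
Direct stake: 75% = 75%.
Via Thornfield → Ironvale: 93% × 55% × 5% = 2.5575%.
Via Basalt → Ironvale: 55% × 44% × 5% = 1.21%.
Total: 9.9% + 75% + 2.5575% + 1.21% = 88.6675%.
Rounded: 88.67%.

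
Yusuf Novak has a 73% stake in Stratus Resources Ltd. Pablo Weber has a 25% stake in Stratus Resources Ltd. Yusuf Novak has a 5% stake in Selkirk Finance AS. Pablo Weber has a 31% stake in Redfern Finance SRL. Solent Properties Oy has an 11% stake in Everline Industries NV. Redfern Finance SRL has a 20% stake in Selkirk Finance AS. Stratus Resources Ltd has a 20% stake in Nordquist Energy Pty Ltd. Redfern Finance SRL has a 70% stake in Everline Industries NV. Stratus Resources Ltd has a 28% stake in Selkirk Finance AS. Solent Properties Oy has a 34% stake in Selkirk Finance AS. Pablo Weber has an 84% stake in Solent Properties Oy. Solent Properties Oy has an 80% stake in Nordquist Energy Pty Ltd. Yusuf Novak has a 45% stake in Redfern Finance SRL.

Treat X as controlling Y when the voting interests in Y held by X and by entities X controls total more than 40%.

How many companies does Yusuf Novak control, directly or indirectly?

Yusuf holds 73% of Stratus, so Yusuf controls Stratus.
Yusuf holds 45% of Redfern, so Yusuf controls Redfern.
Redfern and Stratus and Yusuf together hold 20% + 28% + 5% = 53% of Selkirk, so Yusuf controls Selkirk.
Redfern holds 70% of Everline, so Yusuf controls Everline.
No other company's threshold is met.
Yusuf controls 4 companies.

4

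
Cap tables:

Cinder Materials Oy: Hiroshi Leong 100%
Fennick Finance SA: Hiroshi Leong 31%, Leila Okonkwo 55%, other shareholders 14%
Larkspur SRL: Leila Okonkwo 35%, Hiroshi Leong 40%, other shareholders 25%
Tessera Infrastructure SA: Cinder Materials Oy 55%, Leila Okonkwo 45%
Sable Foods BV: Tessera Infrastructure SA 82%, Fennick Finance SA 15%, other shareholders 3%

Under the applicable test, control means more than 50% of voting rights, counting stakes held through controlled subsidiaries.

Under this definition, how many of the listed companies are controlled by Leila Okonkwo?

1

Leila holds 55% of Fennick, so Leila controls Fennick.
No other company's threshold is met.
Leila controls 1 company.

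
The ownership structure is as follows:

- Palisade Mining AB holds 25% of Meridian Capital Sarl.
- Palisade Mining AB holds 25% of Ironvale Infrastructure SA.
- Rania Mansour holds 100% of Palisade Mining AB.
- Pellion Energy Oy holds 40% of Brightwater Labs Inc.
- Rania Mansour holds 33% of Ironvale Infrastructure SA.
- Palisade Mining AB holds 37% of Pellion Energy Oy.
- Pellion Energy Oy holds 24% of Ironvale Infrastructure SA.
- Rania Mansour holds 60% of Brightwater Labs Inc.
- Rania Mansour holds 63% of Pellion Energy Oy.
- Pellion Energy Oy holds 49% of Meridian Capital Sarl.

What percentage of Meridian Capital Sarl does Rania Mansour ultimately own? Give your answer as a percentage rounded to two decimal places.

Rania reaches Meridian along 3 paths.
Via Palisade → Pellion: 100% × 37% × 49% = 18.13%.
Via Pellion: 63% × 49% = 30.87%.
Via Palisade: 100% × 25% = 25%.
Total: 18.13% + 30.87% + 25% = 74%.
Rounded: 74.00%.

74.00%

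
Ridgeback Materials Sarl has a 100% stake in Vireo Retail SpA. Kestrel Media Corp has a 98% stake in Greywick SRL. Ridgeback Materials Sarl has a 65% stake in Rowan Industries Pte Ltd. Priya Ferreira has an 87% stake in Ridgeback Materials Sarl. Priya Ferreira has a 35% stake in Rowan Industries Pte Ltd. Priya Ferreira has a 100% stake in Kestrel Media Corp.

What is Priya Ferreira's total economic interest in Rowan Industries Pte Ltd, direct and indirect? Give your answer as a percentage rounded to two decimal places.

Priya reaches Rowan along 2 paths.
Via Ridgeback: 87% × 65% = 56.55%.
Direct stake: 35% = 35%.
Total: 56.55% + 35% = 91.55%.

91.55%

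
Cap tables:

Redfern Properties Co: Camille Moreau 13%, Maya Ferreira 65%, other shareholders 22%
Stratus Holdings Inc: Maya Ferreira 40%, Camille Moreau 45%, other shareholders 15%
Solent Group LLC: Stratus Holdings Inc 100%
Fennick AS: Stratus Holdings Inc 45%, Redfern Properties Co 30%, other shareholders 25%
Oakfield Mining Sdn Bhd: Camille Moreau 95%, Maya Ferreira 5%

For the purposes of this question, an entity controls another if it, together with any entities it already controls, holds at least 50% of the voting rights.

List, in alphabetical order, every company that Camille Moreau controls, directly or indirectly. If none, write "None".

Oakfield Mining Sdn Bhd

Camille holds 95% of Oakfield, so Camille controls Oakfield.
No other company's threshold is met.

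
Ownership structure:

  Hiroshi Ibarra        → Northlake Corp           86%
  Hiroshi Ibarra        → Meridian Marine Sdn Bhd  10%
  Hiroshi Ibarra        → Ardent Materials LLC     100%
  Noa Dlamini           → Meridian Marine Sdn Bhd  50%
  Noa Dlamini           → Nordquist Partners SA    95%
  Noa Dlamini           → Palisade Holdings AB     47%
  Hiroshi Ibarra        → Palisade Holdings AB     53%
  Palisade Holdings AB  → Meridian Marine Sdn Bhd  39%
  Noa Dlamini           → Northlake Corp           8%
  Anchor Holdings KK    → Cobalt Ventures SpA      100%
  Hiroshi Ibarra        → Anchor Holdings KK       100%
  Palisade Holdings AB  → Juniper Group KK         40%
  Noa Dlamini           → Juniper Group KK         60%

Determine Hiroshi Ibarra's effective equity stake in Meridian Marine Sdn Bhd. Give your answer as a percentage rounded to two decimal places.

30.67%

Hiroshi reaches Meridian along 2 paths.
Direct stake: 10% = 10%.
Via Palisade: 53% × 39% = 20.67%.
Total: 10% + 20.67% = 30.67%.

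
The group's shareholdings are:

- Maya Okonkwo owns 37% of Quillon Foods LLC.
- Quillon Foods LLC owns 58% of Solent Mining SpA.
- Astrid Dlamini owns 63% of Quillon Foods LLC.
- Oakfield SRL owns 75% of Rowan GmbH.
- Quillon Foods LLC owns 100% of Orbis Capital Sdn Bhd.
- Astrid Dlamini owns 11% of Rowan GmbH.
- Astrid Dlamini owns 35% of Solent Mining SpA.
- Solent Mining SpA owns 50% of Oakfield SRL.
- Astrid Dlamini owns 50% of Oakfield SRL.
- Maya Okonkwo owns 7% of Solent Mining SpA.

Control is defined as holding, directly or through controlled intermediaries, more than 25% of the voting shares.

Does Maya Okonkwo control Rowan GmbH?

Yes

Maya holds 37% of Quillon, so Maya controls Quillon.
Quillon and Maya together hold 58% + 7% = 65% of Solent, so Maya controls Solent.
Solent holds 50% of Oakfield, so Maya controls Oakfield.
Oakfield holds 75% of Rowan, so Maya controls Rowan.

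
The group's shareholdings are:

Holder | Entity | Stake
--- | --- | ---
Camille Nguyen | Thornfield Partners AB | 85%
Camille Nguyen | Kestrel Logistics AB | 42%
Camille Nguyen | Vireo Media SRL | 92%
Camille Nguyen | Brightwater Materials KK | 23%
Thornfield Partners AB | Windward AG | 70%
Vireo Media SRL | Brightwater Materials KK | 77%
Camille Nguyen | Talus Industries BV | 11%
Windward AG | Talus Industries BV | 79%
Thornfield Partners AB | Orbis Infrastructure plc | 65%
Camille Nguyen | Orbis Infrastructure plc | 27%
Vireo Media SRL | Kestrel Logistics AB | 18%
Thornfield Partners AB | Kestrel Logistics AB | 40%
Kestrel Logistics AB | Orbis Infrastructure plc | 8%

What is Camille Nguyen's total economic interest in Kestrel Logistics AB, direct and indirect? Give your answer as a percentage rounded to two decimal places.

Camille reaches Kestrel along 3 paths.
Via Vireo: 92% × 18% = 16.56%.
Direct stake: 42% = 42%.
Via Thornfield: 85% × 40% = 34%.
Total: 16.56% + 42% + 34% = 92.56%.

92.56%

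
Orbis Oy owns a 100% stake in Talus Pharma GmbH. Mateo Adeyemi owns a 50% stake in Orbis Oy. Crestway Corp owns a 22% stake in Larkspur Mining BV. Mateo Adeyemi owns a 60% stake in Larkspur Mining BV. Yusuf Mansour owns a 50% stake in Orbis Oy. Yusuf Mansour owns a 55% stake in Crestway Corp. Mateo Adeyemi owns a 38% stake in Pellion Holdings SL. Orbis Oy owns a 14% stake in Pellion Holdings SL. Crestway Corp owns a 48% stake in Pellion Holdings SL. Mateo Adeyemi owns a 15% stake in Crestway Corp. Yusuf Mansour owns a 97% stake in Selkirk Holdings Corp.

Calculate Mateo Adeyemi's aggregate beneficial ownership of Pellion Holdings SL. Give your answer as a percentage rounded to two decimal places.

Mateo reaches Pellion along 3 paths.
Direct stake: 38% = 38%.
Via Orbis: 50% × 14% = 7%.
Via Crestway: 15% × 48% = 7.2%.
Total: 38% + 7% + 7.2% = 52.2%.
Rounded: 52.20%.

52.20%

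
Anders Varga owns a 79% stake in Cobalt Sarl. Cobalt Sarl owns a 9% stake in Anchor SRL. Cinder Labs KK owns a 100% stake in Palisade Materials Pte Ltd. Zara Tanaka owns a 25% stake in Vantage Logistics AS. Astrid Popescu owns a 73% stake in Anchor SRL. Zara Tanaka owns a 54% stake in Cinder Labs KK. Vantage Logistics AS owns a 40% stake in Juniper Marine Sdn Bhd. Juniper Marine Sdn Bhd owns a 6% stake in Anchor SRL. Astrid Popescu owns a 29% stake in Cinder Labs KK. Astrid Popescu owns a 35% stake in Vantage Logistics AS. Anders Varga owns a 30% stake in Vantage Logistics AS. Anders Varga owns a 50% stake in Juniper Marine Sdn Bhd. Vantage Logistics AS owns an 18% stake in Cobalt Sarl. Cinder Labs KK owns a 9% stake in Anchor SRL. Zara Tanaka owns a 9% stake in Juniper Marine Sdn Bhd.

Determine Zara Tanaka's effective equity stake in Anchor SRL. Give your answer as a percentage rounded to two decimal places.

Zara reaches Anchor along 4 paths.
Via Vantage → Juniper: 25% × 40% × 6% = 0.6%.
Via Juniper: 9% × 6% = 0.54%.
Via Vantage → Cobalt: 25% × 18% × 9% = 0.405%.
Via Cinder: 54% × 9% = 4.86%.
Total: 0.6% + 0.54% + 0.405% + 4.86% = 6.405%.
Rounded: 6.41%.

6.41%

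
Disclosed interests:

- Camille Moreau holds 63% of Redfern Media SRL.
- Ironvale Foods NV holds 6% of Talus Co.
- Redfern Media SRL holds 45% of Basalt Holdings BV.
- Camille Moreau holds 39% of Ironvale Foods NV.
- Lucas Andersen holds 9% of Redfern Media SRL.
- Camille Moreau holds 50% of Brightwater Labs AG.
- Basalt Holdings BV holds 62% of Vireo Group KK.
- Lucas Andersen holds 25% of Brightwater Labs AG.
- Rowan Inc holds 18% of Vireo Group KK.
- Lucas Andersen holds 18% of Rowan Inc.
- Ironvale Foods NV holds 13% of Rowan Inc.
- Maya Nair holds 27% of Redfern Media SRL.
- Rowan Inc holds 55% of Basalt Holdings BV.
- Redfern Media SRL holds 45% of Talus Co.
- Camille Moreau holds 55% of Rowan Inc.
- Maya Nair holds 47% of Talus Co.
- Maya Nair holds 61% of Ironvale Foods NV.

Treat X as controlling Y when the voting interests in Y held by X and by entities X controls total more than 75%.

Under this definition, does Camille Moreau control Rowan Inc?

Camille's largest direct stake is 63% in Redfern, which does not meet the threshold, so Camille controls no company.
In Rowan, Camille's side holds only 55%, not > 75%.
So Camille does not control Rowan.

No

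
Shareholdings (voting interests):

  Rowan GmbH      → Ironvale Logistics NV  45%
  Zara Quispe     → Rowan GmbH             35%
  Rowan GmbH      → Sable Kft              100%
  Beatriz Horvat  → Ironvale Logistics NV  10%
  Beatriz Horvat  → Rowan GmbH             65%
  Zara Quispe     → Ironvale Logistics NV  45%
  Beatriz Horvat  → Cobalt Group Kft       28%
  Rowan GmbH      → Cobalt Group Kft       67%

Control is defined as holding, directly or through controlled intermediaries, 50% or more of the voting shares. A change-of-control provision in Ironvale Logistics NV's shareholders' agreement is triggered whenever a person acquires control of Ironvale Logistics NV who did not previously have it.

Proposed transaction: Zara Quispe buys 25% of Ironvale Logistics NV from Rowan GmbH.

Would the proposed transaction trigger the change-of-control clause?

Yes

The purchase adds only to Zara's holdings (Rowan's stake shrinks), so Zara is the only person who could newly come to control Ironvale.
Zara's largest direct stake is 45% in Ironvale, which does not meet the threshold, so Zara controls no company.
In Ironvale, Zara's side holds only 45%, not ≥ 50%.
So before the transaction, Zara does not control Ironvale.
After the purchase, Zara's direct stake in Ironvale rises to 45% + 25% = 70%, and Rowan's stake falls to 20%.
Zara holds 70% of Ironvale, so Zara controls Ironvale.
Zara did not control Ironvale before and does after, so the clause is triggered.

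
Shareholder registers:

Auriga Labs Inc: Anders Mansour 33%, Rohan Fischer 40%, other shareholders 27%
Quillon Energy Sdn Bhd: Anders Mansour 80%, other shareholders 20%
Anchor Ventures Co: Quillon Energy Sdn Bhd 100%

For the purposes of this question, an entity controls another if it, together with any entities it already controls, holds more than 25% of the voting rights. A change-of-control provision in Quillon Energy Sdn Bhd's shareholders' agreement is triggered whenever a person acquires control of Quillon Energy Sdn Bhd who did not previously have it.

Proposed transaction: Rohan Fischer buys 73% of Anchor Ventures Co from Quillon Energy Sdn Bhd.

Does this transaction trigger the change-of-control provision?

The purchase adds only to Rohan's holdings (Quillon's stake shrinks), so Rohan is the only person who could newly come to control Quillon.
Rohan holds 40% of Auriga, so Rohan controls Auriga.
Neither Rohan nor any entity Rohan controls holds any voting interest in Quillon.
So before the transaction, Rohan does not control Quillon.
After the purchase, Rohan holds 73% of Anchor directly, and Quillon's stake falls to 27%.
Rohan holds 73% of Anchor, so Rohan controls Anchor.
After the transaction, neither Rohan nor any entity Rohan controls holds a voting interest in Quillon, so Rohan still does not control it.
No new person acquires control, so the clause is not triggered.

No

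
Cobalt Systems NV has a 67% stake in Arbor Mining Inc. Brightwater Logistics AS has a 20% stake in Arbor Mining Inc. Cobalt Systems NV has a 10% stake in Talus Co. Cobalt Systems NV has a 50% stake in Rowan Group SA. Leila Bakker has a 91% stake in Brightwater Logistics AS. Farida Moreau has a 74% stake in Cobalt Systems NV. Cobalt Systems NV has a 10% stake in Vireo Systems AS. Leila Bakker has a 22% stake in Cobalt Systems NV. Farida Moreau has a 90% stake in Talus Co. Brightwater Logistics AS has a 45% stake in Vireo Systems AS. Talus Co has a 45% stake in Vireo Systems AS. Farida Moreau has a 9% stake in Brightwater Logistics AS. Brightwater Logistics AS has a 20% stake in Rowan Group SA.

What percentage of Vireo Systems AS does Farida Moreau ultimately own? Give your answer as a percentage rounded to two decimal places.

55.28%

Farida reaches Vireo along 4 paths.
Via Cobalt → Talus: 74% × 10% × 45% = 3.33%.
Via Talus: 90% × 45% = 40.5%.
Via Cobalt: 74% × 10% = 7.4%.
Via Brightwater: 9% × 45% = 4.05%.
Total: 3.33% + 40.5% + 7.4% + 4.05% = 55.28%.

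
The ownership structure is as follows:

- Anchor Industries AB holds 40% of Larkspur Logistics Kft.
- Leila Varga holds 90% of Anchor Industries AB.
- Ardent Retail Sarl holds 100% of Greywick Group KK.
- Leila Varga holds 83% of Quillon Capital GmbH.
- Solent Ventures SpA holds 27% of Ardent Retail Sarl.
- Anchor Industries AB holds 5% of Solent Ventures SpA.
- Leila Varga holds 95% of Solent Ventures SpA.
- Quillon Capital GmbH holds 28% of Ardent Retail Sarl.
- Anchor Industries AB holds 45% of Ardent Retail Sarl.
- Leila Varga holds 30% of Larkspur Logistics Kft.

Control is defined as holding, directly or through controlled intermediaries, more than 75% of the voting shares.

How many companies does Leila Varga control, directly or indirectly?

5

Leila holds 90% of Anchor, so Leila controls Anchor.
Anchor and Leila together hold 5% + 95% = 100% of Solent, so Leila controls Solent.
Leila holds 83% of Quillon, so Leila controls Quillon.
Quillon and Solent and Anchor together hold 28% + 27% + 45% = 100% of Ardent, so Leila controls Ardent.
Ardent holds 100% of Greywick, so Leila controls Greywick.
No other company's threshold is met.
Leila controls 5 companies.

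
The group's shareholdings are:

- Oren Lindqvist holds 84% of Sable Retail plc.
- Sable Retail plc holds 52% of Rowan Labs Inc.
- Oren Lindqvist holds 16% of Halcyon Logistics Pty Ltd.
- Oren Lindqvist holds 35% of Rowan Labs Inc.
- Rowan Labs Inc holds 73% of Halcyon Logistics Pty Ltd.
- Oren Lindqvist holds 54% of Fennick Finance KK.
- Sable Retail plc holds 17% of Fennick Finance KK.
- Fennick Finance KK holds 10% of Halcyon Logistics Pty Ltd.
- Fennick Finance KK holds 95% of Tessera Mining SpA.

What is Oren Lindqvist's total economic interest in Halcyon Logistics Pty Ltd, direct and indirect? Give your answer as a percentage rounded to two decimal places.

Oren reaches Halcyon along 5 paths.
Via Sable → Rowan: 84% × 52% × 73% = 31.8864%.
Via Rowan: 35% × 73% = 25.55%.
Via Fennick: 54% × 10% = 5.4%.
Via Sable → Fennick: 84% × 17% × 10% = 1.428%.
Direct stake: 16% = 16%.
Total: 31.8864% + 25.55% + 5.4% + 1.428% + 16% = 80.2644%.
Rounded: 80.26%.

80.26%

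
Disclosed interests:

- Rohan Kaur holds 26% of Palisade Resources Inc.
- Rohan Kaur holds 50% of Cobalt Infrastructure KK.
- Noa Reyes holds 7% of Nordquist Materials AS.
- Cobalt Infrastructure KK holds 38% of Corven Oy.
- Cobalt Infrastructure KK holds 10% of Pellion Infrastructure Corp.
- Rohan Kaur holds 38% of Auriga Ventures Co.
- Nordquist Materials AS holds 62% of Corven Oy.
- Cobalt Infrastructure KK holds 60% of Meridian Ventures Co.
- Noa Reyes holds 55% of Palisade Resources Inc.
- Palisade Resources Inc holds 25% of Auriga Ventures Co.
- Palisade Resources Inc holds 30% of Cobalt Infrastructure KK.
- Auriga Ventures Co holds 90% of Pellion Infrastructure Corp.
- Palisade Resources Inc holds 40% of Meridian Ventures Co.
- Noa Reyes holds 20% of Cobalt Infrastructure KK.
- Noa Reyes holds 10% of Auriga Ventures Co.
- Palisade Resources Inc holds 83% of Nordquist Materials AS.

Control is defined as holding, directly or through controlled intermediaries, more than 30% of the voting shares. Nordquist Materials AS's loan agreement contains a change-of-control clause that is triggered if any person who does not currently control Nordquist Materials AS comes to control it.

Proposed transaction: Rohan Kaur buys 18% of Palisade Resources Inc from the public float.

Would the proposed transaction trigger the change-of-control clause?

The purchase changes only Rohan's holdings, so Rohan is the only person who could newly come to control Nordquist.
Rohan holds 38% of Auriga, so Rohan controls Auriga.
Rohan holds 50% of Cobalt, so Rohan controls Cobalt.
Auriga and Cobalt together hold 90% + 10% = 100% of Pellion, so Rohan controls Pellion.
Cobalt holds 38% of Corven, so Rohan controls Corven.
Cobalt holds 60% of Meridian, so Rohan controls Meridian.
Neither Rohan nor any entity Rohan controls holds any voting interest in Nordquist.
So before the transaction, Rohan does not control Nordquist.
After the purchase, Rohan's direct stake in Palisade rises to 26% + 18% = 44%.
Rohan holds 44% of Palisade, so Rohan controls Palisade.
Palisade holds 83% of Nordquist, so Rohan controls Nordquist.
Rohan did not control Nordquist before and does after, so the clause is triggered.

Yes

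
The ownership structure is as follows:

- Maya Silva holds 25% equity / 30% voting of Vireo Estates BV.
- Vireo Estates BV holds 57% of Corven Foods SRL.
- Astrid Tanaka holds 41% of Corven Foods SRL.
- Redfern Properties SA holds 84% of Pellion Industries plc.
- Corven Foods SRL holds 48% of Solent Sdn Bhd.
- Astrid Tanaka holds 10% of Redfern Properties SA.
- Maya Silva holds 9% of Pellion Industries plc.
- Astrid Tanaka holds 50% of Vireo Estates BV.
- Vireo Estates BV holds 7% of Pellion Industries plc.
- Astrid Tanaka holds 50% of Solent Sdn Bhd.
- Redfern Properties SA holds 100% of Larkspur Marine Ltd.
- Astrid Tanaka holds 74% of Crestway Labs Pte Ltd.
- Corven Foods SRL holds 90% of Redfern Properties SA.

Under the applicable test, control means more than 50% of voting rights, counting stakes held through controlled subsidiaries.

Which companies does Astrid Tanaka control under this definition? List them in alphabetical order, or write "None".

Astrid holds 74% of Crestway, so Astrid controls Crestway.
No other company's threshold is met.

Crestway Labs Pte Ltd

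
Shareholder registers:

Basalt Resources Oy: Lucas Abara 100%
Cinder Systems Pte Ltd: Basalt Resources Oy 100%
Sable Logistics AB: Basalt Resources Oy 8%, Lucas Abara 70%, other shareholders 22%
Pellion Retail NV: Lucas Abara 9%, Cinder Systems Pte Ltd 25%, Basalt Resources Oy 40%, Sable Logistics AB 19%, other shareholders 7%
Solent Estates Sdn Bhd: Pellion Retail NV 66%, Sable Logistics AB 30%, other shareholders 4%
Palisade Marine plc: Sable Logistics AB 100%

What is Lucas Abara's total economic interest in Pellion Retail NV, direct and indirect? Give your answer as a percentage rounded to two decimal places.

88.82%

Lucas reaches Pellion along 5 paths.
Direct stake: 9% = 9%.
Via Basalt → Cinder: 100% × 100% × 25% = 25%.
Via Basalt: 100% × 40% = 40%.
Via Basalt → Sable: 100% × 8% × 19% = 1.52%.
Via Sable: 70% × 19% = 13.3%.
Total: 9% + 25% + 40% + 1.52% + 13.3% = 88.82%.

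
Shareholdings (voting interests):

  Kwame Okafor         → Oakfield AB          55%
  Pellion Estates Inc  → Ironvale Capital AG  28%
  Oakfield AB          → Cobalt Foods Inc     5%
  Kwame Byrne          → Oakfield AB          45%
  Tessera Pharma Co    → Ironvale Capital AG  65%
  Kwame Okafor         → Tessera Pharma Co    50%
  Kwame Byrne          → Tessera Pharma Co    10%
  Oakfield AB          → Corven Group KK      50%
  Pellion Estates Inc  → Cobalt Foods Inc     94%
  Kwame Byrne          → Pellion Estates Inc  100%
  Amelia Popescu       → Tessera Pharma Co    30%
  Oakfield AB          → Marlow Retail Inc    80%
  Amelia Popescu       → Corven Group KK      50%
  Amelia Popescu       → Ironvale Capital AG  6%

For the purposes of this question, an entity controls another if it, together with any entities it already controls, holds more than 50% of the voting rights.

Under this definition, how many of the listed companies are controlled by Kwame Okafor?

2

Kwame Okafor holds 55% of Oakfield, so Kwame Okafor controls Oakfield.
Oakfield holds 80% of Marlow, so Kwame Okafor controls Marlow.
No other company's threshold is met.
Kwame Okafor controls 2 companies.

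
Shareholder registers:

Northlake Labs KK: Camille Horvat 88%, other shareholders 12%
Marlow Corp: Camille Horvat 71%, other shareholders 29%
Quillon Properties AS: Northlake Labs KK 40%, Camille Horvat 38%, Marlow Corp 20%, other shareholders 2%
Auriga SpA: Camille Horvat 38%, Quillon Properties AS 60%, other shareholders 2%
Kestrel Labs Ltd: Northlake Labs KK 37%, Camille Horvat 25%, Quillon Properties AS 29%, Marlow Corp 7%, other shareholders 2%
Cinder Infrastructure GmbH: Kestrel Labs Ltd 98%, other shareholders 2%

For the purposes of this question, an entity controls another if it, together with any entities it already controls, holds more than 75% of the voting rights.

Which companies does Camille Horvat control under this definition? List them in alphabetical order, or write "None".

Camille holds 88% of Northlake, so Camille controls Northlake.
Northlake and Camille together hold 40% + 38% = 78% of Quillon, so Camille controls Quillon.
Camille and Quillon together hold 38% + 60% = 98% of Auriga, so Camille controls Auriga.
Northlake and Camille and Quillon together hold 37% + 25% + 29% = 91% of Kestrel, so Camille controls Kestrel.
Kestrel holds 98% of Cinder, so Camille controls Cinder.
No other company's threshold is met.

Auriga SpA, Cinder Infrastructure GmbH, Kestrel Labs Ltd, Northlake Labs KK, Quillon Properties AS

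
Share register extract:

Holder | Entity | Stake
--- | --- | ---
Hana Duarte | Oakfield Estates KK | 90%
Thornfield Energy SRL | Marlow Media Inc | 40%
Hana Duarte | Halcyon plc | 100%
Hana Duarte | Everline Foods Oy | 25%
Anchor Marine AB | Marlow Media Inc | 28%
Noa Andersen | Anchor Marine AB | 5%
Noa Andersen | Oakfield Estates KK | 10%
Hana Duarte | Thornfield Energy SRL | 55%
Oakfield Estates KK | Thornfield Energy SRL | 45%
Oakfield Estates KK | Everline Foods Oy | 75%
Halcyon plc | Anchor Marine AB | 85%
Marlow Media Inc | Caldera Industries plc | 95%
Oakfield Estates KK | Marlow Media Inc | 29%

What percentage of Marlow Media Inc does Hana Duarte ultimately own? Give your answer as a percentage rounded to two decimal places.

Hana reaches Marlow along 4 paths.
Via Oakfield → Thornfield: 90% × 45% × 40% = 16.2%.
Via Thornfield: 55% × 40% = 22%.
Via Halcyon → Anchor: 100% × 85% × 28% = 23.8%.
Via Oakfield: 90% × 29% = 26.1%.
Total: 16.2% + 22% + 23.8% + 26.1% = 88.1%.
Rounded: 88.10%.

88.10%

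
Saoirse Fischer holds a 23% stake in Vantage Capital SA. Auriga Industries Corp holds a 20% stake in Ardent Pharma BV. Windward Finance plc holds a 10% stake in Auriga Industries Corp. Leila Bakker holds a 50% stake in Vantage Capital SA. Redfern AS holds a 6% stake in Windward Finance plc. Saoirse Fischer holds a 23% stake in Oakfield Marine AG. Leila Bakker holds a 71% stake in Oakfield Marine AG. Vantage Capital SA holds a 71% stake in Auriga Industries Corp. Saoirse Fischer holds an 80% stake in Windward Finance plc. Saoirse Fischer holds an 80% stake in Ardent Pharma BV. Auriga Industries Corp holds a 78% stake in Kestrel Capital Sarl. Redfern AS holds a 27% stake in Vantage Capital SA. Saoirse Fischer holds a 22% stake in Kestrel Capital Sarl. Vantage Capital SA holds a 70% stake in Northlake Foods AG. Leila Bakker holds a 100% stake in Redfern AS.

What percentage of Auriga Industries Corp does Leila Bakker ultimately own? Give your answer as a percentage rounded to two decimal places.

Leila reaches Auriga along 3 paths.
Via Redfern → Windward: 100% × 6% × 10% = 0.6%.
Via Vantage: 50% × 71% = 35.5%.
Via Redfern → Vantage: 100% × 27% × 71% = 19.17%.
Total: 0.6% + 35.5% + 19.17% = 55.27%.

55.27%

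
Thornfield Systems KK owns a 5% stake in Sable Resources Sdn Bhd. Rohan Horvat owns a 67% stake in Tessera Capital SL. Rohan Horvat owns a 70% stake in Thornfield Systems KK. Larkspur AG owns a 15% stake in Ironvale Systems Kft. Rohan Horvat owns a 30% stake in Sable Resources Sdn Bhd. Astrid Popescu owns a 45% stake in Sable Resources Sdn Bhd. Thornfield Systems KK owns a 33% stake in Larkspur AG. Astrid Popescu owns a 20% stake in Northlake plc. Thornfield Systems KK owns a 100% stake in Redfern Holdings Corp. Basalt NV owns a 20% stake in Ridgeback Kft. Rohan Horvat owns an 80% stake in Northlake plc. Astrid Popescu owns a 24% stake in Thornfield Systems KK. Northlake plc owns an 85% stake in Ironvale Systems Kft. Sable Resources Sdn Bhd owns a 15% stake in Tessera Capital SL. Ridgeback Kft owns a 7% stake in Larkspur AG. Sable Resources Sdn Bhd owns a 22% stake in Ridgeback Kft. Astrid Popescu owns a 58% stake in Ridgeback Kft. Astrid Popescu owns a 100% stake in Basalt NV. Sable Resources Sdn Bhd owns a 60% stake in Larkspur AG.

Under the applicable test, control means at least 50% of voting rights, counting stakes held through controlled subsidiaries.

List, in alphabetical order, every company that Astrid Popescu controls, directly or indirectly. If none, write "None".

Basalt NV, Ridgeback Kft

Astrid holds 100% of Basalt, so Astrid controls Basalt.
Astrid and Basalt together hold 58% + 20% = 78% of Ridgeback, so Astrid controls Ridgeback.
No other company's threshold is met.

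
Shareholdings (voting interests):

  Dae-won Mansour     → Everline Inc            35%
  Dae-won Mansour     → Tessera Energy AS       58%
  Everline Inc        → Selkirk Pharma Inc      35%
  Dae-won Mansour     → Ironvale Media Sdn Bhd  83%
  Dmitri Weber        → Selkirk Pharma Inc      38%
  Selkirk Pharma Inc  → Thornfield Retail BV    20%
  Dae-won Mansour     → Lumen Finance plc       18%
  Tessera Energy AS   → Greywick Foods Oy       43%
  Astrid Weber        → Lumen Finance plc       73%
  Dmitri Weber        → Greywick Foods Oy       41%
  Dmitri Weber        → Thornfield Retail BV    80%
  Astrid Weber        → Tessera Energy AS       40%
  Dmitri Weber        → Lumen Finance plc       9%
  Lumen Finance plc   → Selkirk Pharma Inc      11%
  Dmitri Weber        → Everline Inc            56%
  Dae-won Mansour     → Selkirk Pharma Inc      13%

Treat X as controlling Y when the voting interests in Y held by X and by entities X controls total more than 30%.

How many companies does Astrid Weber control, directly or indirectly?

3

Astrid holds 73% of Lumen, so Astrid controls Lumen.
Astrid holds 40% of Tessera, so Astrid controls Tessera.
Tessera holds 43% of Greywick, so Astrid controls Greywick.
No other company's threshold is met.
Astrid controls 3 companies.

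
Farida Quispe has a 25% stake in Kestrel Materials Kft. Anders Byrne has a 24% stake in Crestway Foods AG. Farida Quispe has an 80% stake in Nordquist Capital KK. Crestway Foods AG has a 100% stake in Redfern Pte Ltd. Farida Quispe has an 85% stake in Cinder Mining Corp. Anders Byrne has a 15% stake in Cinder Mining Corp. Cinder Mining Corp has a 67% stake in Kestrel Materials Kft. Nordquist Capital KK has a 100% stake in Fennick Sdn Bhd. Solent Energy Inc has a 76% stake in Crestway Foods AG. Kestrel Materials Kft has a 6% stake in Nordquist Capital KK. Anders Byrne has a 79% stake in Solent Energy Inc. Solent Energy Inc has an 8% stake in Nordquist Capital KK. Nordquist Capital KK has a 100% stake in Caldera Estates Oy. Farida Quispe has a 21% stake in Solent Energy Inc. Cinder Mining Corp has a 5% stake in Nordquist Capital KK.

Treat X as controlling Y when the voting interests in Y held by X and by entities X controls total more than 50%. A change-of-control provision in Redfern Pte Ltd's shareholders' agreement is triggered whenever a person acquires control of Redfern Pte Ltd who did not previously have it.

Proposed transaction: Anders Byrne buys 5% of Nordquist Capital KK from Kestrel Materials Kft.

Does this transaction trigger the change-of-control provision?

The purchase adds only to Anders's holdings (Kestrel's stake shrinks), so Anders is the only person who could newly come to control Redfern.
Anders holds 79% of Solent, so Anders controls Solent.
Anders and Solent together hold 24% + 76% = 100% of Crestway, so Anders controls Crestway.
Crestway holds 100% of Redfern, so Anders controls Redfern.
So Anders already controls Redfern before the transaction.
After the purchase, Anders holds 5% of Nordquist directly, and Kestrel's stake falls to 1%.
Anders controlled Redfern already, so this is not a new person acquiring control; every other person's position is unchanged or reduced.
No new person acquires control, so the clause is not triggered.

No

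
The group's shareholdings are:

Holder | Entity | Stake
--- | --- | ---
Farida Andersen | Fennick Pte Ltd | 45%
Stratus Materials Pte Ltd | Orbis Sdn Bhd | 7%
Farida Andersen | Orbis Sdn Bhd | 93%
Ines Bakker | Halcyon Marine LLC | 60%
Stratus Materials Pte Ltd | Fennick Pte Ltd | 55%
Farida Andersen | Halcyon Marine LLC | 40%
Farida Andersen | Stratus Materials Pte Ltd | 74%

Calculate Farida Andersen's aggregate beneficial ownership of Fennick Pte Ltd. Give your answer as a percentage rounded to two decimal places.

Farida reaches Fennick along 2 paths.
Direct stake: 45% = 45%.
Via Stratus: 74% × 55% = 40.7%.
Total: 45% + 40.7% = 85.7%.
Rounded: 85.70%.

85.70%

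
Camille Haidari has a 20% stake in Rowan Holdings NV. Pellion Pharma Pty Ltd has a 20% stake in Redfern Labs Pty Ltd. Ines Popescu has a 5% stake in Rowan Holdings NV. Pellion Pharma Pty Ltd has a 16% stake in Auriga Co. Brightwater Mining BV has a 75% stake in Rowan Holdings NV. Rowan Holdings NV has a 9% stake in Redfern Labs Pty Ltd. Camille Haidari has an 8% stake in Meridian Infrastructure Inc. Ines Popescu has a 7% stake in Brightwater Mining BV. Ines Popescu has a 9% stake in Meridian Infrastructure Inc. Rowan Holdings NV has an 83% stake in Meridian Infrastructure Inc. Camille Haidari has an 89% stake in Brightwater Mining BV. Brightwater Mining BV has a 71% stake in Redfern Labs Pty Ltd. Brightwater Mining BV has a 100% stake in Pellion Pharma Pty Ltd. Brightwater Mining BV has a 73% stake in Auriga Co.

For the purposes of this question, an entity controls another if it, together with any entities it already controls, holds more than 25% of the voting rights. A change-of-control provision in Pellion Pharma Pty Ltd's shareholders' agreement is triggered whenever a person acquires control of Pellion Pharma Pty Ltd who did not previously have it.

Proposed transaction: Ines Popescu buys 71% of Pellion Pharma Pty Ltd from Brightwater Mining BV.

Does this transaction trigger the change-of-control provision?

Yes

The purchase adds only to Ines's holdings (Brightwater's stake shrinks), so Ines is the only person who could newly come to control Pellion.
Ines's largest direct stake is 9% in Meridian, which does not meet the threshold, so Ines controls no company.
Neither Ines nor any entity Ines controls holds any voting interest in Pellion.
So before the transaction, Ines does not control Pellion.
After the purchase, Ines holds 71% of Pellion directly, and Brightwater's stake falls to 29%.
Ines holds 71% of Pellion, so Ines controls Pellion.
Ines did not control Pellion before and does after, so the clause is triggered.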